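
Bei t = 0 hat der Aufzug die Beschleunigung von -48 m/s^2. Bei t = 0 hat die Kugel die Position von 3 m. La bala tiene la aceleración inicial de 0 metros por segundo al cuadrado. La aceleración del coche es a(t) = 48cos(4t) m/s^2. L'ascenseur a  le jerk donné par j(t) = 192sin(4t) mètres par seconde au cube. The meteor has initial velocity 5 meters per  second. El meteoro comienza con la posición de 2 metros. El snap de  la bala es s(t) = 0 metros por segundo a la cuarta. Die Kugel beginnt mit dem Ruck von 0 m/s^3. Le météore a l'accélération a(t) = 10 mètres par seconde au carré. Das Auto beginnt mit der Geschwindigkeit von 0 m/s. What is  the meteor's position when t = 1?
We need to integrate our acceleration equation a(t) = 10 2 times. Integrating acceleration and using the initial condition v(0) = 5, we get v(t) = 10·t + 5. Taking ∫v(t)dt and applying x(0) = 2, we find x(t) = 5·t^2 + 5·t + 2. From the given position equation x(t) = 5·t^2 + 5·t + 2, we substitute t = 1 to get x = 12.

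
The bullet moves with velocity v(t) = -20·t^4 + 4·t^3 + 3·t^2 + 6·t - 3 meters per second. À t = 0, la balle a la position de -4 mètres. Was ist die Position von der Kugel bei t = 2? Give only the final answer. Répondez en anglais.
At t = 2, x = -102.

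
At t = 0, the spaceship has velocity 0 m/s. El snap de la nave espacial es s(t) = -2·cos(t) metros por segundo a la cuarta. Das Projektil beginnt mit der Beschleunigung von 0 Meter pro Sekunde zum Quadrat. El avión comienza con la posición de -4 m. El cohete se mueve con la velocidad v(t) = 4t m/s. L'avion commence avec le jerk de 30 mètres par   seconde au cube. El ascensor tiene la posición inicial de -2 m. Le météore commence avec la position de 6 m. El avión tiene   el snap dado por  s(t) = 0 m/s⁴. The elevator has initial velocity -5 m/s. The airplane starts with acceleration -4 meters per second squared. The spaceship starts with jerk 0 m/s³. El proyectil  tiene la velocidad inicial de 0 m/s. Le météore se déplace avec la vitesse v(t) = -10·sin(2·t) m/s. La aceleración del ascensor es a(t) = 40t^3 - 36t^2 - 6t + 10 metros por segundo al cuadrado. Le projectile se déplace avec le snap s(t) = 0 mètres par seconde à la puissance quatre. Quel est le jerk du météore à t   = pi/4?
En partant de la vitesse v(t) = -10·sin(2·t), nous prenons 2 dérivées. En prenant d/dt de v(t), nous trouvons a(t) = -20·cos(2·t). La dérivée de l'accélération donne le jerk: j(t) = 40·sin(2·t). En utilisant j(t) = 40·sin(2·t) et en substituant t = pi/4, nous trouvons j = 40.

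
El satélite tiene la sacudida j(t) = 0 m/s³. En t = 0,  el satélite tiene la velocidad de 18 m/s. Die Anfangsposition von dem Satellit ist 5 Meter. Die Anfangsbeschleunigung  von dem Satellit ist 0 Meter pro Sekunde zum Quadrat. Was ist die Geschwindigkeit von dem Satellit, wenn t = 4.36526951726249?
Um dies zu lösen, müssen wir 2 Integrale unserer Gleichung für den Ruck j(t) = 0 finden. Das Integral von dem Ruck ist die Beschleunigung. Mit a(0) = 0 erhalten wir a(t) = 0. Das Integral von der Beschleunigung, mit v(0) = 18, ergibt die Geschwindigkeit: v(t) = 18. Mit v(t) = 18 und Einsetzen von t = 4.36526951726249, finden wir v = 18.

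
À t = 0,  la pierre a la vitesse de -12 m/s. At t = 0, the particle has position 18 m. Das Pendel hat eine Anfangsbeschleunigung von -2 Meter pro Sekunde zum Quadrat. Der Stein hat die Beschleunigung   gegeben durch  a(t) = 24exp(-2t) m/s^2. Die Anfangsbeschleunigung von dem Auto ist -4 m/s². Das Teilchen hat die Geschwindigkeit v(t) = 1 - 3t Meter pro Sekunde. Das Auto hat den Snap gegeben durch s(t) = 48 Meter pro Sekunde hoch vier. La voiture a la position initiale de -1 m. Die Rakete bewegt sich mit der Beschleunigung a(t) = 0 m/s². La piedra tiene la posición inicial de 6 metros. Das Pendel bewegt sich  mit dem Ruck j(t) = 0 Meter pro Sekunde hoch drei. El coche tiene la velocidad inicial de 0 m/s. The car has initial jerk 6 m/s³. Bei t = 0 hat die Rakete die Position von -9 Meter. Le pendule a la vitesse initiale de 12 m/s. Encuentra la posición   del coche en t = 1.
Debemos encontrar la integral de nuestra ecuación del snap s(t) = 48 4 veces. La antiderivada del snap es la sacudida. Usando j(0) = 6, obtenemos j(t) = 48·t + 6. La antiderivada de la sacudida es la aceleración. Usando a(0) = -4, obtenemos a(t) = 24·t^2 + 6·t - 4. La antiderivada de la aceleración es la velocidad. Usando v(0) = 0, obtenemos v(t) = t·(8·t^2 + 3·t - 4). Integrando la velocidad y usando la condición inicial x(0) = -1, obtenemos x(t) = 2·t^4 + t^3 - 2·t^2 - 1. De la ecuación de la posición x(t) = 2·t^4 + t^3 - 2·t^2 - 1, sustituimos t = 1 para obtener x = 0.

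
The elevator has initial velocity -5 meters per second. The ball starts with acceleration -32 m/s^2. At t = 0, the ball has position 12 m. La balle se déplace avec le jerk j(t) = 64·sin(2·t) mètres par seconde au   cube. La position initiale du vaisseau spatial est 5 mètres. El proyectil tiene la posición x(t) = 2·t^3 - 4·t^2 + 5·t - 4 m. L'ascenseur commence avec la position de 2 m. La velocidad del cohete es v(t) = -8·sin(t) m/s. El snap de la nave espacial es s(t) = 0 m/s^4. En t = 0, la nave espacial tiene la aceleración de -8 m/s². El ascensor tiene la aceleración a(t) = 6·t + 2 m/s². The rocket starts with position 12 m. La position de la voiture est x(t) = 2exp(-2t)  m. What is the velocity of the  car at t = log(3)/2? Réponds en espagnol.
Para resolver esto, necesitamos tomar 1 derivada de nuestra ecuación de la posición x(t) = 2·exp(-2·t). Derivando la posición, obtenemos la velocidad: v(t) = -4·exp(-2·t). Tenemos la velocidad v(t) = -4·exp(-2·t). Sustituyendo t = log(3)/2: v(log(3)/2) = -4/3.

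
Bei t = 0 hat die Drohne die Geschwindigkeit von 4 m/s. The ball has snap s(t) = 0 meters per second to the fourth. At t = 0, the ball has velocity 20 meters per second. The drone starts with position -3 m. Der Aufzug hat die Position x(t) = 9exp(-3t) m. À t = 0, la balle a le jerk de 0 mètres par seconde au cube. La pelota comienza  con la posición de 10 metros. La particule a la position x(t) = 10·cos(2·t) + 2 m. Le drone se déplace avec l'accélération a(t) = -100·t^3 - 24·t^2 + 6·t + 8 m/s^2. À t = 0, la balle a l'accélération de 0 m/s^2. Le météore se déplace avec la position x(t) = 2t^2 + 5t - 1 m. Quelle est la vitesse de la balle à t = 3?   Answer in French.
Nous devons intégrer notre équation du snap s(t) = 0 3 fois. La primitive du snap est le jerk. En utilisant j(0) = 0, nous obtenons j(t) = 0. L'intégrale du jerk est l'accélération. En utilisant a(0) = 0, nous obtenons a(t) = 0. En prenant ∫a(t)dt et en appliquant v(0) = 20, nous trouvons v(t) = 20. Nous avons la vitesse v(t) = 20. En substituant t = 3: v(3) = 20.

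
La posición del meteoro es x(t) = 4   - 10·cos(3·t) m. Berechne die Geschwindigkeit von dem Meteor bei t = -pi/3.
Ausgehend von der Position x(t) = 4 - 10·cos(3·t), nehmen wir 1 Ableitung. Durch Ableiten von der Position erhalten wir die Geschwindigkeit: v(t) = 30·sin(3·t). Mit v(t) = 30·sin(3·t) und Einsetzen von t = -pi/3, finden wir v = 0.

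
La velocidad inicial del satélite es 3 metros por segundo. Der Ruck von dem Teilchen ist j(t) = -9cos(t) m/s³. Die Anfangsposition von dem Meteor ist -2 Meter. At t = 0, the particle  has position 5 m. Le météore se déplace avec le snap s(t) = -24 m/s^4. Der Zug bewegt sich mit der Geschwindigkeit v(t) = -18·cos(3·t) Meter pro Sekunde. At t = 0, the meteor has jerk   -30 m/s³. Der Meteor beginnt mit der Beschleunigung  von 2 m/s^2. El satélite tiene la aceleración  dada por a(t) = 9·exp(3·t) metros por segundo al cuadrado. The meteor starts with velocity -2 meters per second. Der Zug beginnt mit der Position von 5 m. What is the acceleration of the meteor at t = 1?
Starting from snap s(t) = -24, we take 2 antiderivatives. Finding the integral of s(t) and using j(0) = -30: j(t) = -24·t - 30. The antiderivative of jerk, with a(0) = 2, gives acceleration: a(t) = -12·t^2 - 30·t + 2. Using a(t) = -12·t^2 - 30·t + 2 and substituting t = 1, we find a = -40.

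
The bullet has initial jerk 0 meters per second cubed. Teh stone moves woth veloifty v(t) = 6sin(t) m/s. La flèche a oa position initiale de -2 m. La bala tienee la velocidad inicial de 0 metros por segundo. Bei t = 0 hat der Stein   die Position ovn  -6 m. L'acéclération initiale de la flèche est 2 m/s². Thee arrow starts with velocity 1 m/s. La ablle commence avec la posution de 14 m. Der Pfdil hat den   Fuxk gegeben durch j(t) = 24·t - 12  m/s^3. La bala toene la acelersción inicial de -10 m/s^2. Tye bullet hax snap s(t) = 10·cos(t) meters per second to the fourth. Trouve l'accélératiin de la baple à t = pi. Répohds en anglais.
To find the answer, we compute 2 integrals of s(t) = 10·cos(t). The antiderivative of snap is jerk. Using j(0) = 0, we get j(t) = 10·sin(t). Taking ∫j(t)dt and applying a(0) = -10, we find a(t) = -10·cos(t). We have acceleration a(t) = -10·cos(t). Substituting t = pi: a(pi) = 10.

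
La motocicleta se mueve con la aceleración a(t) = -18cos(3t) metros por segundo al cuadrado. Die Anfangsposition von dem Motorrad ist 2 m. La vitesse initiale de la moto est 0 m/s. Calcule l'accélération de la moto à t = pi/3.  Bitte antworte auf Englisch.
We have acceleration a(t) = -18·cos(3·t). Substituting t = pi/3: a(pi/3) = 18.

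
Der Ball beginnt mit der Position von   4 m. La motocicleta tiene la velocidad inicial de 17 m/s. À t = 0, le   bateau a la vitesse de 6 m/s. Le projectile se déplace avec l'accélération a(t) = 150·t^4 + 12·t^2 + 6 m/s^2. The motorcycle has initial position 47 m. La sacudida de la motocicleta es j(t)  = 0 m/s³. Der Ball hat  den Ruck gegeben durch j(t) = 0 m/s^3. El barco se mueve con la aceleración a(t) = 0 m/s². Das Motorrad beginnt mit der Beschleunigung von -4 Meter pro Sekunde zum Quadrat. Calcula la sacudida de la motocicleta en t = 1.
Usando j(t) = 0 y sustituyendo t = 1, encontramos j = 0.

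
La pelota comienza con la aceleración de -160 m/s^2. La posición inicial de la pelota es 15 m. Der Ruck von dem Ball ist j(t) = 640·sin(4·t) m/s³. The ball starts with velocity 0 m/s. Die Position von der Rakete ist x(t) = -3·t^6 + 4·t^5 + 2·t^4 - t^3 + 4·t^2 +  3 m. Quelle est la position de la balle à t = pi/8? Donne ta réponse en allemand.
Wir müssen die Stammfunktion unserer Gleichung für den Ruck j(t) = 640·sin(4·t) 3-mal finden. Durch Integration von dem Ruck und Verwendung der Anfangsbedingung a(0) = -160, erhalten wir a(t) = -160·cos(4·t). Mit ∫a(t)dt und Anwendung von v(0) = 0, finden wir v(t) = -40·sin(4·t). Die Stammfunktion von der Geschwindigkeit, mit x(0) = 15, ergibt die Position: x(t) = 10·cos(4·t) + 5. Aus der Gleichung für die Position x(t) = 10·cos(4·t) + 5, setzen wir t = pi/8 ein und erhalten x = 5.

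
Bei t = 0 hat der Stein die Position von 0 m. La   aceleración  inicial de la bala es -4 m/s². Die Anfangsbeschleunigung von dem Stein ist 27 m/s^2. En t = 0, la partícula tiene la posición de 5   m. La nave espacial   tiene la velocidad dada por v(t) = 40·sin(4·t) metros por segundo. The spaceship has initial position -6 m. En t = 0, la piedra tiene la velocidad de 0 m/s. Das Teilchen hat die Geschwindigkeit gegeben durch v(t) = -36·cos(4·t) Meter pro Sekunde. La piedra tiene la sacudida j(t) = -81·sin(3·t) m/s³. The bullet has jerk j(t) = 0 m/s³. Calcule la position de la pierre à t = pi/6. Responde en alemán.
Um dies zu lösen, müssen wir 3 Stammfunktionen unserer Gleichung für den Ruck j(t) = -81·sin(3·t) finden. Durch Integration von dem Ruck und Verwendung der Anfangsbedingung a(0) = 27, erhalten wir a(t) = 27·cos(3·t). Mit ∫a(t)dt und Anwendung von v(0) = 0, finden wir v(t) = 9·sin(3·t). Durch Integration von der Geschwindigkeit und Verwendung der Anfangsbedingung x(0) = 0, erhalten wir x(t) = 3 - 3·cos(3·t). Wir haben die Position x(t) = 3 - 3·cos(3·t). Durch Einsetzen von t = pi/6: x(pi/6) = 3.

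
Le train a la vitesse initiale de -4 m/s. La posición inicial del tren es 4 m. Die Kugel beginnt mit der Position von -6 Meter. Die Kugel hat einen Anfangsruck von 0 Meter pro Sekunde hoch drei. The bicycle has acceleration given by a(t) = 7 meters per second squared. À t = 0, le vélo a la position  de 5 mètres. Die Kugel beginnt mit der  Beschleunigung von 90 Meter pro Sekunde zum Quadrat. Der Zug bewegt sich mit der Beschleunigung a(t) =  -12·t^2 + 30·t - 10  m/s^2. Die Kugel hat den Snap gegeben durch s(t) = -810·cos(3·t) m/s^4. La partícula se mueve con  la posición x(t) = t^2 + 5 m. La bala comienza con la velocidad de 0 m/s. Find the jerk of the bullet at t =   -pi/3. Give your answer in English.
We must find the integral of our snap equation s(t) = -810·cos(3·t) 1 time. Integrating snap and using the initial condition j(0) = 0, we get j(t) = -270·sin(3·t). From the given jerk equation j(t) = -270·sin(3·t), we substitute t = -pi/3 to get j = 0.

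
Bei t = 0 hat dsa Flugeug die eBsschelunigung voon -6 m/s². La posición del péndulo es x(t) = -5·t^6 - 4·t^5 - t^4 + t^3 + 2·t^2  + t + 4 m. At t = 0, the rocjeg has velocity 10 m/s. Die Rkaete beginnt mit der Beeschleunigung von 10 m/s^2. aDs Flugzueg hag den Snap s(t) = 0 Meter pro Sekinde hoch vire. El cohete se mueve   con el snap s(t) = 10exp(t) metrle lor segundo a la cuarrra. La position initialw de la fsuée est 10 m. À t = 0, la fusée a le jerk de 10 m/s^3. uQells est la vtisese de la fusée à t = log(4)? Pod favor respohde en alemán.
Wir müssen das Integral unserer Gleichung für den Snap s(t) = 10·exp(t) 3-mal finden. Durch Integration von dem Snap und Verwendung der Anfangsbedingung j(0) = 10, erhalten wir j(t) = 10·exp(t). Durch Integration von dem Ruck und Verwendung der Anfangsbedingung a(0) = 10, erhalten wir a(t) = 10·exp(t). Das Integral von der Beschleunigung, mit v(0) = 10, ergibt die Geschwindigkeit: v(t) = 10·exp(t). Mit v(t) = 10·exp(t) und Einsetzen von t = log(4), finden wir v = 40.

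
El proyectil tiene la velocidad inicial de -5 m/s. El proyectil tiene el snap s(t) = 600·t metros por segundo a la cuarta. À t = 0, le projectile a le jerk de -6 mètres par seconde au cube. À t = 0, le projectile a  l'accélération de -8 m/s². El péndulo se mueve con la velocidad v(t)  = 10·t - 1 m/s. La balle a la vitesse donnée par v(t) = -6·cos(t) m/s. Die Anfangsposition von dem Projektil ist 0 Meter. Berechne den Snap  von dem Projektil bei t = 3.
Wir haben den Snap s(t) = 600·t. Durch Einsetzen von t = 3: s(3) = 1800.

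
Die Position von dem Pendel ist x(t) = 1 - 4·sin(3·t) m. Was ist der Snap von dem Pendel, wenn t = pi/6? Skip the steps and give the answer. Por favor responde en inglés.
The answer is -324.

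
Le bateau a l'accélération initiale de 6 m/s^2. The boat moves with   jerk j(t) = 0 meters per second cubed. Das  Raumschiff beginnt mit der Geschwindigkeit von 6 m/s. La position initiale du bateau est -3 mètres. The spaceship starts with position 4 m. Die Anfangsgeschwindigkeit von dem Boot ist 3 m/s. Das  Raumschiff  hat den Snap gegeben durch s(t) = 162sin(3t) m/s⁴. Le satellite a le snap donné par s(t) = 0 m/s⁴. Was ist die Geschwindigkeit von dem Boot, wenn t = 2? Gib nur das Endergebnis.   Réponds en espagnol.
v(2) = 15.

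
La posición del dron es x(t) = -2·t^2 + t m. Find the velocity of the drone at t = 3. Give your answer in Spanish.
Para resolver esto, necesitamos tomar 1 derivada de nuestra ecuación de la posición x(t) = -2·t^2 + t. Tomando d/dt de x(t), encontramos v(t) = 1 - 4·t. De la ecuación de la velocidad v(t) = 1 - 4·t, sustituimos t = 3 para obtener v = -11.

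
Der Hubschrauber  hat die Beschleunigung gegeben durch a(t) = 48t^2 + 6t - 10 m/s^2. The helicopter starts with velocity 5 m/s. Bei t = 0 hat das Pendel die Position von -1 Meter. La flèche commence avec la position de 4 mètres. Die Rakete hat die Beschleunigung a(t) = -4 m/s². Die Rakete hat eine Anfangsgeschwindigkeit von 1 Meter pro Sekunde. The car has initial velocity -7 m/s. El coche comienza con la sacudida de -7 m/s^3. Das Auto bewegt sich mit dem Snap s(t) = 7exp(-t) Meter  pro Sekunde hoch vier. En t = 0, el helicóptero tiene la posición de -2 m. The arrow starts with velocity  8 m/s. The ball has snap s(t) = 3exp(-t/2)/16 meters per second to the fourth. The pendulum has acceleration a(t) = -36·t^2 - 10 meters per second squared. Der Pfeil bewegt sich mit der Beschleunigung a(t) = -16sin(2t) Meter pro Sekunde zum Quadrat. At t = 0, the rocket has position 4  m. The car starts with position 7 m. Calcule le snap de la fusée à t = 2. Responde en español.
Debemos derivar nuestra ecuación de la aceleración a(t) = -4 2 veces. Tomando d/dt de a(t), encontramos j(t) = 0. Tomando d/dt de j(t), encontramos s(t) = 0. Usando s(t) = 0 y sustituyendo t = 2, encontramos s = 0.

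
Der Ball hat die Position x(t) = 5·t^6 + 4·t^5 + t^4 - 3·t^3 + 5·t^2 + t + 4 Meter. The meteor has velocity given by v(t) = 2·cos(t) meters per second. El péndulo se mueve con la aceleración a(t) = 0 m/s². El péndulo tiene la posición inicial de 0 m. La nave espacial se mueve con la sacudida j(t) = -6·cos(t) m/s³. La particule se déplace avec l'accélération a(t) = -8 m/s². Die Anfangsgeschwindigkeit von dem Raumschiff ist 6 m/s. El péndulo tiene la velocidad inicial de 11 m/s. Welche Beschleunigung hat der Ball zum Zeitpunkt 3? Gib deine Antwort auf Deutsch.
Ausgehend von der Position x(t) = 5·t^6 + 4·t^5 + t^4 - 3·t^3 + 5·t^2 + t + 4, nehmen wir 2 Ableitungen. Die Ableitung von der Position ergibt die Geschwindigkeit: v(t) = 30·t^5 + 20·t^4 + 4·t^3 - 9·t^2 + 10·t + 1. Die Ableitung von der Geschwindigkeit ergibt die Beschleunigung: a(t) = 150·t^4 + 80·t^3 + 12·t^2 - 18·t + 10. Mit a(t) = 150·t^4 + 80·t^3 + 12·t^2 - 18·t + 10 und Einsetzen von t = 3, finden wir a = 14374.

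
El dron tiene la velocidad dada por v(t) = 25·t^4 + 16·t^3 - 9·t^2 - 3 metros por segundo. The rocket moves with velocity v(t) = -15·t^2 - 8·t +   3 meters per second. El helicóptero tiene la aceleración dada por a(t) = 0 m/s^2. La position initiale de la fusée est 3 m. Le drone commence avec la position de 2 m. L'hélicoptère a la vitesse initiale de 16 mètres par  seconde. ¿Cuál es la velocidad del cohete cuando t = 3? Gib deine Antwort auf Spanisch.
De la ecuación de la velocidad v(t) = -15·t^2 - 8·t + 3, sustituimos t = 3 para obtener v = -156.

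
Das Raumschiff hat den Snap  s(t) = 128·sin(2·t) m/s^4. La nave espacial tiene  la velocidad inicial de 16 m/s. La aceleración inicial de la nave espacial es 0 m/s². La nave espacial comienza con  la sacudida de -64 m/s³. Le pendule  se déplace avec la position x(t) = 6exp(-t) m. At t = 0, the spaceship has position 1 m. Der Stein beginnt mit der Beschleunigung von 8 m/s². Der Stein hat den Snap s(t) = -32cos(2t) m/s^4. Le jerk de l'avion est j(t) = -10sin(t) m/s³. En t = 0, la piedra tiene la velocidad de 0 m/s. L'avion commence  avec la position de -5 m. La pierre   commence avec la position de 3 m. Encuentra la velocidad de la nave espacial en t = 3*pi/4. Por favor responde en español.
Para resolver esto, necesitamos tomar 3 integrales de nuestra ecuación del snap s(t) = 128·sin(2·t). La integral del snap es la sacudida. Usando j(0) = -64, obtenemos j(t) = -64·cos(2·t). Integrando la sacudida y usando la condición inicial a(0) = 0, obtenemos a(t) = -32·sin(2·t). Tomando ∫a(t)dt y aplicando v(0) = 16, encontramos v(t) = 16·cos(2·t). De la ecuación de la velocidad v(t) = 16·cos(2·t), sustituimos t = 3*pi/4 para obtener v = 0.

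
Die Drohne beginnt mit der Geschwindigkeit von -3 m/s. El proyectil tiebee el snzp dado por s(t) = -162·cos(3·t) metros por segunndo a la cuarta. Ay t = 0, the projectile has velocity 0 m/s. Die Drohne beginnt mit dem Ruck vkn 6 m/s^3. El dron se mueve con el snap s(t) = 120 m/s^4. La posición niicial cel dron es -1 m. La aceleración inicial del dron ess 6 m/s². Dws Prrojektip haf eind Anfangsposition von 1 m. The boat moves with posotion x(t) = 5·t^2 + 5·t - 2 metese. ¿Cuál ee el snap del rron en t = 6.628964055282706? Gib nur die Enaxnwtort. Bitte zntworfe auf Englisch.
The answer is 120.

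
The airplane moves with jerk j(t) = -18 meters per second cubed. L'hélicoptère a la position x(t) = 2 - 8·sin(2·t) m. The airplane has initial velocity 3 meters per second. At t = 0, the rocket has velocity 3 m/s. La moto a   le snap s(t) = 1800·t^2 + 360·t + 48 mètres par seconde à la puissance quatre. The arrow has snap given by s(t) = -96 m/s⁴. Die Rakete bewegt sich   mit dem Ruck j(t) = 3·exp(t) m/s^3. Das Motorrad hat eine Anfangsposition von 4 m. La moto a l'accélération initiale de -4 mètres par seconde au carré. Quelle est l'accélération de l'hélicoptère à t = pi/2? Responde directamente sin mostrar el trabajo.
À t = pi/2, a = 0.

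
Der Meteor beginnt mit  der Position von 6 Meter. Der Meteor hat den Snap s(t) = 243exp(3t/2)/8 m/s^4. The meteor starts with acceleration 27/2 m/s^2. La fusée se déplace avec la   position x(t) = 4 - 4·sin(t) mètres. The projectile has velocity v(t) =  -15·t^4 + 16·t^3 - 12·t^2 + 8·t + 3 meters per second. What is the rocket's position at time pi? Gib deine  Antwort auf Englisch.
Using x(t) = 4 - 4·sin(t) and substituting t = pi, we find x = 4.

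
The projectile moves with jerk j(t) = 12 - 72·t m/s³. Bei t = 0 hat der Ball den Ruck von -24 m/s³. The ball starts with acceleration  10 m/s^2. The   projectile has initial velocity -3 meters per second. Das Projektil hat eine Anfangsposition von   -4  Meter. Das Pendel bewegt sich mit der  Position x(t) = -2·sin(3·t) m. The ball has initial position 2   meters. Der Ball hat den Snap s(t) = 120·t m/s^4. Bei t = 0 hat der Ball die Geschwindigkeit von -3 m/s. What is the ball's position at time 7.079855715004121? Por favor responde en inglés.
We must find the antiderivative of our snap equation s(t) = 120·t 4 times. Finding the integral of s(t) and using j(0) = -24: j(t) = 60·t^2 - 24. Taking ∫j(t)dt and applying a(0) = 10, we find a(t) = 20·t^3 - 24·t + 10. The integral of acceleration is velocity. Using v(0) = -3, we get v(t) = 5·t^4 - 12·t^2 + 10·t - 3. Integrating velocity and using the initial condition x(0) = 2, we get x(t) = t^5 - 4·t^3 + 5·t^2 - 3·t + 2. Using x(t) = t^5 - 4·t^3 + 5·t^2 - 3·t + 2 and substituting t = 7.079855715004121, we find x = 16599.6810556332.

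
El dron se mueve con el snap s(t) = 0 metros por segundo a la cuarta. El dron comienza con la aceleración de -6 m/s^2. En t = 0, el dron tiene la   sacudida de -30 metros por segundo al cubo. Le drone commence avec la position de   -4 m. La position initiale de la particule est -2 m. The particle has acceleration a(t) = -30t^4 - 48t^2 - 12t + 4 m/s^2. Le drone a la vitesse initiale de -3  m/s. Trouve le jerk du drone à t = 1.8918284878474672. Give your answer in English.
To solve this, we need to take 1 integral of our snap equation s(t) = 0. Finding the integral of s(t) and using j(0) = -30: j(t) = -30. From the given jerk equation j(t) = -30, we substitute t = 1.8918284878474672 to get j = -30.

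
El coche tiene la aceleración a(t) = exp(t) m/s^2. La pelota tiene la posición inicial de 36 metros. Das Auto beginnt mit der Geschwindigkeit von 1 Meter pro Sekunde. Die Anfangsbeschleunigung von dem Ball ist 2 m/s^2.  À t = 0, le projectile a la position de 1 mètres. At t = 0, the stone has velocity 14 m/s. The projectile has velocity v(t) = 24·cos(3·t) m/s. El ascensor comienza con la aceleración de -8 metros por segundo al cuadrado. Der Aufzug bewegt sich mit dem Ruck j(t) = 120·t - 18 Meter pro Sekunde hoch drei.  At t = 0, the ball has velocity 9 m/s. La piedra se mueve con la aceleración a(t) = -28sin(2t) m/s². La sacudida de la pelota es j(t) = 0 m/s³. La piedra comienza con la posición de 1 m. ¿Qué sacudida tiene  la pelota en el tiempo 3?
Tenemos la sacudida j(t) = 0. Sustituyendo t = 3: j(3) = 0.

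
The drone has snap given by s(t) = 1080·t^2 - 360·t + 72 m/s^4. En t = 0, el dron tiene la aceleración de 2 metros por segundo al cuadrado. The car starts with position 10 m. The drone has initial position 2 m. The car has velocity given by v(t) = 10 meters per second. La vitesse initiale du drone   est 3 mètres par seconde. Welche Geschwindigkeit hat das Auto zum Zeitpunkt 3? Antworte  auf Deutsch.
Aus der Gleichung für die Geschwindigkeit v(t) = 10, setzen wir t = 3 ein und erhalten v = 10.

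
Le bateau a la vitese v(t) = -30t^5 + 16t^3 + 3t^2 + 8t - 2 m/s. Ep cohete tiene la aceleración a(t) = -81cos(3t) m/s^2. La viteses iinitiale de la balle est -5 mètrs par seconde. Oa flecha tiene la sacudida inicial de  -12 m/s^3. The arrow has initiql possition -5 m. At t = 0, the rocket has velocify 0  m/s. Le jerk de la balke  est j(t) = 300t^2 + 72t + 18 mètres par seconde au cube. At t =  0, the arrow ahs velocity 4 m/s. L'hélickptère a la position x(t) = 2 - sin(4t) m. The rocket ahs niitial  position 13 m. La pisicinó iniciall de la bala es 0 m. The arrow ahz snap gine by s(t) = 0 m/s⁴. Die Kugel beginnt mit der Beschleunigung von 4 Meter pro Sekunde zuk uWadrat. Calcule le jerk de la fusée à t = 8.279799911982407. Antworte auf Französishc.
En partant de l'accélération a(t) = -81·cos(3·t), nous prenons 1 dérivée. En dérivant l'accélération, nous obtenons le jerk: j(t) = 243·sin(3·t). Nous avons le jerk j(t) = 243·sin(3·t). En substituant t = 8.279799911982407: j(8.279799911982407) = -70.2640788160430.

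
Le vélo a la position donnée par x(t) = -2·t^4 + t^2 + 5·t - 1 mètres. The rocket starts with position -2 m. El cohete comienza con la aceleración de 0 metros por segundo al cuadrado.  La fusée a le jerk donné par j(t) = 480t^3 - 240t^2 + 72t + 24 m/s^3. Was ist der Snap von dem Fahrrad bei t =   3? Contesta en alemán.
Wir müssen unsere Gleichung für die Position x(t) = -2·t^4 + t^2 + 5·t - 1 4-mal ableiten. Die Ableitung von der Position ergibt die Geschwindigkeit: v(t) = -8·t^3 + 2·t + 5. Die Ableitung von der Geschwindigkeit ergibt die Beschleunigung: a(t) = 2 - 24·t^2. Die Ableitung von der Beschleunigung ergibt den Ruck: j(t) = -48·t. Mit d/dt von j(t) finden wir s(t) = -48. Wir haben den Snap s(t) = -48. Durch Einsetzen von t = 3: s(3) = -48.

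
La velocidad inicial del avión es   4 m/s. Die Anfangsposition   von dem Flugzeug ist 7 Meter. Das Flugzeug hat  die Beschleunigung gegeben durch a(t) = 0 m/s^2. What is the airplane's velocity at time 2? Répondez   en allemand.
Ausgehend von der Beschleunigung a(t) = 0, nehmen wir 1 Integral. Mit ∫a(t)dt und Anwendung von v(0) = 4, finden wir v(t) = 4. Wir haben die Geschwindigkeit v(t) = 4. Durch Einsetzen von t = 2: v(2) = 4.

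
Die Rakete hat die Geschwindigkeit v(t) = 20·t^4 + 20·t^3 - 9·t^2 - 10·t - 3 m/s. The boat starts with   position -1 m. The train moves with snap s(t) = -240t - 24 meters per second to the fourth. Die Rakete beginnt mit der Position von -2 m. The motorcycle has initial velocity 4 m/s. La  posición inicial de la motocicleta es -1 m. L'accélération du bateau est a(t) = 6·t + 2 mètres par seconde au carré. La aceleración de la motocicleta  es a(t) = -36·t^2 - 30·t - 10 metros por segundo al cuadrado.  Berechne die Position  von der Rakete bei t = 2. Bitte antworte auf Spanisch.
Partiendo de la velocidad v(t) = 20·t^4 + 20·t^3 - 9·t^2 - 10·t - 3, tomamos 1 antiderivada. La integral de la velocidad, con x(0) = -2, da la posición: x(t) = 4·t^5 + 5·t^4 - 3·t^3 - 5·t^2 - 3·t - 2. Usando x(t) = 4·t^5 + 5·t^4 - 3·t^3 - 5·t^2 - 3·t - 2 y sustituyendo t = 2, encontramos x = 156.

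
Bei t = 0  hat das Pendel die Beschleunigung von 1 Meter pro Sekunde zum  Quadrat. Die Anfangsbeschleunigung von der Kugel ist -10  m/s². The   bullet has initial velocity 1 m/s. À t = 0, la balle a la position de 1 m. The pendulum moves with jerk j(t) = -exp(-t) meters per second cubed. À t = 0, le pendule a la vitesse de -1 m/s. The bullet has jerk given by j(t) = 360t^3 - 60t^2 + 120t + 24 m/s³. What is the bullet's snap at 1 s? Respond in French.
En partant du jerk j(t) = 360·t^3 - 60·t^2 + 120·t + 24, nous prenons 1 dérivée. En dérivant le jerk, nous obtenons le snap: s(t) = 1080·t^2 - 120·t + 120. En utilisant s(t) = 1080·t^2 - 120·t + 120 et en substituant t = 1, nous trouvons s = 1080.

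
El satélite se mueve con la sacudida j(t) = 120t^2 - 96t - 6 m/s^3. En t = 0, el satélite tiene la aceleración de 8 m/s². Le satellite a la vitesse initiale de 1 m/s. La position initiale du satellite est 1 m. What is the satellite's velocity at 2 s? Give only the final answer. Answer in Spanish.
En t = 2, v = 37.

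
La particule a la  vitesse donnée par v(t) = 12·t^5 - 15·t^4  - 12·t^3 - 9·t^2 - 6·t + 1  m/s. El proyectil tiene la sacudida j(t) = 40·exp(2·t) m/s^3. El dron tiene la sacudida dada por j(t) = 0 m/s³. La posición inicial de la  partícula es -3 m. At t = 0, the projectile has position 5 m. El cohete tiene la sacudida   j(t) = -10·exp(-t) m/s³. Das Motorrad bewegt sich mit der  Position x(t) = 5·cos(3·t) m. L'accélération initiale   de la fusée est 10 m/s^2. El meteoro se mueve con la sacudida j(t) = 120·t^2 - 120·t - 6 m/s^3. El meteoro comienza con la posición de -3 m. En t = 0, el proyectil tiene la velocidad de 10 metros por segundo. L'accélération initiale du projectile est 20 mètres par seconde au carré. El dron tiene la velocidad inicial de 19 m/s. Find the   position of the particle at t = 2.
To find the answer, we compute 1 integral of v(t) = 12·t^5 - 15·t^4 - 12·t^3 - 9·t^2 - 6·t + 1. The integral of velocity, with x(0) = -3, gives position: x(t) = 2·t^6 - 3·t^5 - 3·t^4 - 3·t^3 - 3·t^2 + t - 3. We have position x(t) = 2·t^6 - 3·t^5 - 3·t^4 - 3·t^3 - 3·t^2 + t - 3. Substituting t = 2: x(2) = -53.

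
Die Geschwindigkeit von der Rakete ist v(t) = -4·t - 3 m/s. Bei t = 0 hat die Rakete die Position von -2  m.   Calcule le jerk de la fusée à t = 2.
Nous devons dériver notre équation de la vitesse v(t) = -4·t - 3 2 fois. La dérivée de la vitesse donne l'accélération: a(t) = -4. La dérivée de l'accélération donne le jerk: j(t) = 0. En utilisant j(t) = 0 et en substituant t = 2, nous trouvons j = 0.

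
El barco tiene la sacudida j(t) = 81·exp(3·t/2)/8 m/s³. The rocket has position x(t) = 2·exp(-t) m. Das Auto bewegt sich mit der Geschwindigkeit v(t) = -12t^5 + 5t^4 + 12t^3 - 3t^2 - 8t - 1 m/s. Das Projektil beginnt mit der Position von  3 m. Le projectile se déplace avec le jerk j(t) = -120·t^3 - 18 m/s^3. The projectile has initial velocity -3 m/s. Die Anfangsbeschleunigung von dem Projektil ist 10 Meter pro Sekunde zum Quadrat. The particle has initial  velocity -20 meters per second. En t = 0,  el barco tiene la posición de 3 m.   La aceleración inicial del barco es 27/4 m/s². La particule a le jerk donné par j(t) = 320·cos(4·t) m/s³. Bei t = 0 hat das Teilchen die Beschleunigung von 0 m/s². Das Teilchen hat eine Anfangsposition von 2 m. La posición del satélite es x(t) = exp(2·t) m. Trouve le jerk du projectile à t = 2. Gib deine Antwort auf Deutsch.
Mit j(t) = -120·t^3 - 18 und Einsetzen von t = 2, finden wir j = -978.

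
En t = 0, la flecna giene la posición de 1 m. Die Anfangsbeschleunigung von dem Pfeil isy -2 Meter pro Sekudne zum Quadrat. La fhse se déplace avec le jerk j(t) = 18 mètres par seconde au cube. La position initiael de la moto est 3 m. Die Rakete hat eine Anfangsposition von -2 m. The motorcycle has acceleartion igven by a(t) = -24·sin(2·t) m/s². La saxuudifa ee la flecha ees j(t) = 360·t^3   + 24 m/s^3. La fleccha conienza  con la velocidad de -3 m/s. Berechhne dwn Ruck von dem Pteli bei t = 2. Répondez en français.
De l'équation du jerk j(t) = 360·t^3 + 24, nous substituons t = 2 pour obtenir j = 2904.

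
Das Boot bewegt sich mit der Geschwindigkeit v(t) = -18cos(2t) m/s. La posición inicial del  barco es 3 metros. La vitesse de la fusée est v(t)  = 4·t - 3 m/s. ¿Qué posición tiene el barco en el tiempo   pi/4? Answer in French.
Nous devons intégrer notre équation de la vitesse v(t) = -18·cos(2·t) 1 fois. L'intégrale de la vitesse, avec x(0) = 3, donne la position: x(t) = 3 - 9·sin(2·t). De l'équation de la position x(t) = 3 - 9·sin(2·t), nous substituons t = pi/4 pour obtenir x = -6.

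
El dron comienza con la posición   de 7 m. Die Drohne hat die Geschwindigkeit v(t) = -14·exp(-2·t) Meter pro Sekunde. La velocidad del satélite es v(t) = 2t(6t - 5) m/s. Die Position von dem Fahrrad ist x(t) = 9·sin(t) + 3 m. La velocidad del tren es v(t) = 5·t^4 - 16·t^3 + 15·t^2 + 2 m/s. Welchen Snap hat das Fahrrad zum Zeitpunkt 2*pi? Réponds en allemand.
Wir müssen unsere Gleichung für die Position x(t) = 9·sin(t) + 3 4-mal ableiten. Die Ableitung von der Position ergibt die Geschwindigkeit: v(t) = 9·cos(t). Durch Ableiten von der Geschwindigkeit erhalten wir die Beschleunigung: a(t) = -9·sin(t). Die Ableitung von der Beschleunigung ergibt den Ruck: j(t) = -9·cos(t). Durch Ableiten von dem Ruck erhalten wir den Snap: s(t) = 9·sin(t). Wir haben den Snap s(t) = 9·sin(t). Durch Einsetzen von t = 2*pi: s(2*pi) = 0.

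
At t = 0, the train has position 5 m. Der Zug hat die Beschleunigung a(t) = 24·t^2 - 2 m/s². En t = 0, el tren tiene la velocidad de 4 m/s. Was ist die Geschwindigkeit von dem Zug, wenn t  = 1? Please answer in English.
To find the answer, we compute 1 integral of a(t) = 24·t^2 - 2. Integrating acceleration and using the initial condition v(0) = 4, we get v(t) = 8·t^3 - 2·t + 4. We have velocity v(t) = 8·t^3 - 2·t + 4. Substituting t = 1: v(1) = 10.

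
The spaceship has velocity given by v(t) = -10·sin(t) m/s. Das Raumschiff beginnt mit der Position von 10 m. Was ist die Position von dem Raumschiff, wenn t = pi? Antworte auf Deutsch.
Ausgehend von der Geschwindigkeit v(t) = -10·sin(t), nehmen wir 1 Integral. Die Stammfunktion von der Geschwindigkeit, mit x(0) = 10, ergibt die Position: x(t) = 10·cos(t). Mit x(t) = 10·cos(t) und Einsetzen von t = pi, finden wir x = -10.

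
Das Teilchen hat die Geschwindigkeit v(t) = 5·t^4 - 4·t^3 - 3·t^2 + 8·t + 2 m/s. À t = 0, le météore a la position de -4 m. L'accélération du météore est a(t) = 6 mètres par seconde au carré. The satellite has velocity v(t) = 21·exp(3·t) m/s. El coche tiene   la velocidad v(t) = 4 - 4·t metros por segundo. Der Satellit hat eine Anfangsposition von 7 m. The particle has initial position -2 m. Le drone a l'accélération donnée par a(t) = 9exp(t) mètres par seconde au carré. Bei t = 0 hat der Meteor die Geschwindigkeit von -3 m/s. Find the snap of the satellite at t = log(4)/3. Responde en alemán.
Um dies zu lösen, müssen wir 3 Ableitungen unserer Gleichung für die Geschwindigkeit v(t) = 21·exp(3·t) nehmen. Durch Ableiten von der Geschwindigkeit erhalten wir die Beschleunigung: a(t) = 63·exp(3·t). Die Ableitung von der Beschleunigung ergibt den Ruck: j(t) = 189·exp(3·t). Die Ableitung von dem Ruck ergibt den Snap: s(t) = 567·exp(3·t). Aus der Gleichung für den Snap s(t) = 567·exp(3·t), setzen wir t = log(4)/3 ein und erhalten s = 2268.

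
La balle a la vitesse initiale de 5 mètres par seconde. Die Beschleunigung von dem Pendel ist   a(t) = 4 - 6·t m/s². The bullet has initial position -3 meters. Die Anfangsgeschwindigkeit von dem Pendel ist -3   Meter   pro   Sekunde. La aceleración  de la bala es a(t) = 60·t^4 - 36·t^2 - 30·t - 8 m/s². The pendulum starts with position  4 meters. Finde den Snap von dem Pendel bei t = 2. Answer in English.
Starting from acceleration a(t) = 4 - 6·t, we take 2 derivatives. The derivative of acceleration gives jerk: j(t) = -6. Differentiating jerk, we get snap: s(t) = 0. From the given snap equation s(t) = 0, we substitute t = 2 to get s = 0.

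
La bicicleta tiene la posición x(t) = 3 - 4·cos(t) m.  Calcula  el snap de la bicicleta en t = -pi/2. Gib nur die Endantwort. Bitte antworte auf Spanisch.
La respuesta es 0.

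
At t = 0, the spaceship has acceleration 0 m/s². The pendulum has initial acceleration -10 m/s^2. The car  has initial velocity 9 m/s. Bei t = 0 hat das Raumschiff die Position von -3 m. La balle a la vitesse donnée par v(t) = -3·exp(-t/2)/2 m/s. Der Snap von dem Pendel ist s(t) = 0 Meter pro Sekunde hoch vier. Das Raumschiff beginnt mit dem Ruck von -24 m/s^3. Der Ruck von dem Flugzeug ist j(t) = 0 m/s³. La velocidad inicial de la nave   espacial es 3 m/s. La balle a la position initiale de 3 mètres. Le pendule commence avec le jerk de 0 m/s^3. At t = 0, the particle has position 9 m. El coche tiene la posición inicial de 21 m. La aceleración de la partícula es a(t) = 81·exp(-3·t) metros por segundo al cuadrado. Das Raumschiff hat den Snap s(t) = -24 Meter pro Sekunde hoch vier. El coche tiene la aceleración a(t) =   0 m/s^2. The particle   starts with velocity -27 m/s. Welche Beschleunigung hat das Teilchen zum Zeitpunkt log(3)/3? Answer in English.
We have acceleration a(t) = 81·exp(-3·t). Substituting t = log(3)/3: a(log(3)/3) = 27.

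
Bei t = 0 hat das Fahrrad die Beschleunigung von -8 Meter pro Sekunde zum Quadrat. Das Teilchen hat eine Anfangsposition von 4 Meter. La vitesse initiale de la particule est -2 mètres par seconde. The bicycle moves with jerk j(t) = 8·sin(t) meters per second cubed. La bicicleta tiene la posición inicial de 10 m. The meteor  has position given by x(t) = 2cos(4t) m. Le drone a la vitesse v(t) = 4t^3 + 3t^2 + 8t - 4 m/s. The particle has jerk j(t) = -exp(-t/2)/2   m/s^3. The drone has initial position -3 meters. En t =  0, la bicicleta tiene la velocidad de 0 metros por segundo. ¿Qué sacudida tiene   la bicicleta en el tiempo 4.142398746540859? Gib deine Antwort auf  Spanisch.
Usando j(t) = 8·sin(t) y sustituyendo t = 4.142398746540859, encontramos j = -6.73524996202385.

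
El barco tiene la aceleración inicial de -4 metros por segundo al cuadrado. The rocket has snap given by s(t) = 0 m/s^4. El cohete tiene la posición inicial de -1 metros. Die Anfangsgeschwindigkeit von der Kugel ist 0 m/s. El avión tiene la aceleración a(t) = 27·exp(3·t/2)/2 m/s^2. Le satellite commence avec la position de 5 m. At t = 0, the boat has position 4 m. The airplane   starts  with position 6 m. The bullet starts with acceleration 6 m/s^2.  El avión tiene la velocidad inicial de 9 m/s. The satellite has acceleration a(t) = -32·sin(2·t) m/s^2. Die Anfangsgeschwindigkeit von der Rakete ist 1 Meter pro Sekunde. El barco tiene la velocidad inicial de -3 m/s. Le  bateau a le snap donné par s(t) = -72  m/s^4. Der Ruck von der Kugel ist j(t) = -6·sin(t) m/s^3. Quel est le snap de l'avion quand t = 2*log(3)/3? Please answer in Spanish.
Debemos derivar nuestra ecuación de la aceleración a(t) = 27·exp(3·t/2)/2 2 veces. La derivada de la aceleración da la sacudida: j(t) = 81·exp(3·t/2)/4. Derivando la sacudida, obtenemos el snap: s(t) = 243·exp(3·t/2)/8. Usando s(t) = 243·exp(3·t/2)/8 y sustituyendo t = 2*log(3)/3, encontramos s = 729/8.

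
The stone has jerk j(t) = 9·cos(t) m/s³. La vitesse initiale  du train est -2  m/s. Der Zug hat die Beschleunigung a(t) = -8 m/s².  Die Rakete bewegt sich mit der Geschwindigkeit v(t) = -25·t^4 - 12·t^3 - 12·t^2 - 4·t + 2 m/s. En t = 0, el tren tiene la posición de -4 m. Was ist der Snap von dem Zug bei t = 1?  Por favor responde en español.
Partiendo de la aceleración a(t) = -8, tomamos 2 derivadas. Derivando la aceleración, obtenemos la sacudida: j(t) = 0. Tomando d/dt de j(t), encontramos s(t) = 0. Tenemos el snap s(t) = 0. Sustituyendo t = 1: s(1) = 0.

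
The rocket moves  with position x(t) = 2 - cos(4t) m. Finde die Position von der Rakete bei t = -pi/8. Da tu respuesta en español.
De la ecuación de la posición x(t) = 2 - cos(4·t), sustituimos t = -pi/8 para obtener x = 2.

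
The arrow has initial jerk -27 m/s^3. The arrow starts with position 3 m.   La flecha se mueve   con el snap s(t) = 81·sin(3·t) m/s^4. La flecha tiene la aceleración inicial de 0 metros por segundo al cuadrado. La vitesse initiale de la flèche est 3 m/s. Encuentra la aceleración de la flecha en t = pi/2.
Para resolver esto, necesitamos tomar 2 integrales de nuestra ecuación del snap s(t) = 81·sin(3·t). Tomando ∫s(t)dt y aplicando j(0) = -27, encontramos j(t) = -27·cos(3·t). La antiderivada de la sacudida es la aceleración. Usando a(0) = 0, obtenemos a(t) = -9·sin(3·t). Tenemos la aceleración a(t) = -9·sin(3·t). Sustituyendo t = pi/2: a(pi/2) = 9.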